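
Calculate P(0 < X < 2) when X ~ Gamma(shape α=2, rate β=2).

P(0 < X < 2) = ∫_{0}^{2} f(x) dx
where f(x) = 4 x e^{- 2 x}
= 1 - \frac{5}{e^{4}}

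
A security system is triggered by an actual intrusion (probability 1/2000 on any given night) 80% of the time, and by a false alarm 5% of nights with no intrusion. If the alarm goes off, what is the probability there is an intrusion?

Let D = the rare event, + = positive/flagged.
P(D) = 1/2000
P(+|D) = 80/100 = 4/5
P(+|D') = 5/100 = 1/20
P(+) = P(+|D)P(D) + P(+|D')P(D')
     = \frac{4}{5} × \frac{1}{2000} + \frac{1}{20} × \frac{1999}{2000}
     = \frac{403}{8000}
P(D|+) = P(+|D)P(D)/P(+) = \frac{16}{2015}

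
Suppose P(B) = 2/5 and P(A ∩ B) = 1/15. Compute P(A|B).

P(A|B) = P(A ∩ B) / P(B)
= (1/15) / (2/5)
= 1/6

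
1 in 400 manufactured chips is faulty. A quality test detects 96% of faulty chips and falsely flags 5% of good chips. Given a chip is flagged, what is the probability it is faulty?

Let D = the rare event, + = positive/flagged.
P(D) = 1/400
P(+|D) = 96/100 = 24/25
P(+|D') = 5/100 = 1/20
P(+) = P(+|D)P(D) + P(+|D')P(D')
     = \frac{24}{25} × \frac{1}{400} + \frac{1}{20} × \frac{399}{400}
     = \frac{2091}{40000}
P(D|+) = P(+|D)P(D)/P(+) = \frac{32}{697}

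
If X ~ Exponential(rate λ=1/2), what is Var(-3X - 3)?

For X ~ Exponential(rate λ=1/2):
Var(X) = 4
Var(-3X - 3) = (-3)² × Var(X) = 9 × 4 = 36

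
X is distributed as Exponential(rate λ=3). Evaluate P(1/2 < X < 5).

P(1/2 < X < 5) = ∫_{1/2}^{5} f(x) dx
where f(x) = 3 e^{- 3 x}
= - \frac{1}{e^{15}} + e^{- \frac{3}{2}}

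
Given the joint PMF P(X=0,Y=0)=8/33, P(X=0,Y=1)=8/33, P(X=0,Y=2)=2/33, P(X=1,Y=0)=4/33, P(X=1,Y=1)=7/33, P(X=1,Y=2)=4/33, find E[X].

First find marginal of X:
P(X=0) = 6/11
P(X=1) = 5/11
E[X] = 0 × 6/11 + 1 × 5/11 = 5/11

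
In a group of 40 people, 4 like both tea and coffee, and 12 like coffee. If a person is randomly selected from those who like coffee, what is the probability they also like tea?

P(A ∩ B) = 4/40 = 1/10
P(B) = 12/40 = 3/10
P(A|B) = P(A ∩ B) / P(B) = (1/10) / (3/10) = 1/3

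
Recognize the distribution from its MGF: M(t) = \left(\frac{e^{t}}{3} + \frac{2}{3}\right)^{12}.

The MGF M(t) = \left(\frac{e^{t}}{3} + \frac{2}{3}\right)^{12} is the standard form for the Binomial distribution.
Comparing with the known MGF formula identifies: Binomial(n=12, p=1/3)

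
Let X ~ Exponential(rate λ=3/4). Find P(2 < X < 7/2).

P(2 < X < 7/2) = ∫_{2}^{7/2} f(x) dx
where f(x) = \frac{3 e^{- \frac{3 x}{4}}}{4}
= - \frac{1}{e^{\frac{21}{8}}} + e^{- \frac{3}{2}}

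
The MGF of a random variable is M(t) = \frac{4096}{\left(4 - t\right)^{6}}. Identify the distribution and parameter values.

The MGF M(t) = \frac{4096}{\left(4 - t\right)^{6}} is the standard form for the Gamma distribution.
Comparing with the known MGF formula identifies: Gamma(shape α=6, rate β=4)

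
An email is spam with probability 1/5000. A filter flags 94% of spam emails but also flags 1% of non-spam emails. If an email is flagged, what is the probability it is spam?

Let D = the rare event, + = positive/flagged.
P(D) = 1/5000
P(+|D) = 94/100 = 47/50
P(+|D') = 1/100
P(+) = P(+|D)P(D) + P(+|D')P(D')
     = \frac{47}{50} × \frac{1}{5000} + \frac{1}{100} × \frac{4999}{5000}
     = \frac{5093}{500000}
P(D|+) = P(+|D)P(D)/P(+) = \frac{94}{5093}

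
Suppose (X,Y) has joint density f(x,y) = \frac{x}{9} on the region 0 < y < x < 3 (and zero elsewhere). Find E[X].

f_X(x) = ∫_0^x \frac{x}{9} dy = \frac{x^{2}}{9}
E[X] = ∫_0^3 x × (\frac{x^{2}}{9}) dx = \frac{9}{4}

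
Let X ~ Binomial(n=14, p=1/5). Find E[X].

For X ~ Binomial(n=14, p=1/5), the expected value is:
E[X] = \frac{14}{5}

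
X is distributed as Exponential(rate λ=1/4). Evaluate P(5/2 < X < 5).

P(5/2 < X < 5) = ∫_{5/2}^{5} f(x) dx
where f(x) = \frac{e^{- \frac{x}{4}}}{4}
= - \frac{1}{e^{\frac{5}{4}}} + e^{- \frac{5}{8}}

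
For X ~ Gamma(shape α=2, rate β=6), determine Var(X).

For X ~ Gamma(shape α=2, rate β=6):
Var(X) = \frac{1}{18}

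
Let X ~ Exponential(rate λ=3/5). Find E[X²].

Using the identity E[X²] = Var(X) + (E[X])²:
E[X] = \frac{5}{3}
Var(X) = \frac{25}{9}
E[X²] = \frac{25}{9} + (\frac{5}{3})²
= \frac{50}{9}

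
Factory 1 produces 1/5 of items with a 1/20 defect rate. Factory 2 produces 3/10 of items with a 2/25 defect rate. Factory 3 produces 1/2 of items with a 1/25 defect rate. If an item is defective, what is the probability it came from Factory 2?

Using Bayes' theorem:
P(F1) = 1/5, P(D|F1) = 1/20
P(F2) = 3/10, P(D|F2) = 2/25
P(F3) = 1/2, P(D|F3) = 1/25
P(D) = P(D|F1)P(F1) + P(D|F2)P(F2) + P(D|F3)P(F3)
     = \frac{27}{500}
P(F2|D) = P(D|F2)P(F2) / P(D)
= \frac{4}{9}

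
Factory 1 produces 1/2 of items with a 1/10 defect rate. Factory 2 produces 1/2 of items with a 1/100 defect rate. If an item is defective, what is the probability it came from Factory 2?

Using Bayes' theorem:
P(F1) = 1/2, P(D|F1) = 1/10
P(F2) = 1/2, P(D|F2) = 1/100
P(D) = P(D|F1)P(F1) + P(D|F2)P(F2)
     = \frac{11}{200}
P(F2|D) = P(D|F2)P(F2) / P(D)
= \frac{1}{11}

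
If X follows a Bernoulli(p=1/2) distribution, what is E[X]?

For X ~ Bernoulli(p=1/2), the expected value is:
E[X] = \frac{1}{2}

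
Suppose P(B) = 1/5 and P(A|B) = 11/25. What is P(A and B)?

By definition, P(A|B) = P(A ∩ B) / P(B)
So P(A ∩ B) = P(A|B) × P(B)
= 11/25 × 1/5
= 11/125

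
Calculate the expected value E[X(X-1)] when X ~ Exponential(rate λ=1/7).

E[X(X-1)] = E[X² - X] = E[X²] - E[X]
E[X] = 7
E[X²] = Var(X) + (E[X])² = 49 + (7)² = 98
E[X(X-1)] = 98 - 7 = 91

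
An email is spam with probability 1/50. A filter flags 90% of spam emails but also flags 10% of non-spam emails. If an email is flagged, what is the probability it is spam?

Let D = the rare event, + = positive/flagged.
P(D) = 1/50
P(+|D) = 90/100 = 9/10
P(+|D') = 10/100 = 1/10
P(+) = P(+|D)P(D) + P(+|D')P(D')
     = \frac{9}{10} × \frac{1}{50} + \frac{1}{10} × \frac{49}{50}
     = \frac{29}{250}
P(D|+) = P(+|D)P(D)/P(+) = \frac{9}{58}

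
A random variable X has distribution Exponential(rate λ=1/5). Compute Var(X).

For X ~ Exponential(rate λ=1/5):
Var(X) = 25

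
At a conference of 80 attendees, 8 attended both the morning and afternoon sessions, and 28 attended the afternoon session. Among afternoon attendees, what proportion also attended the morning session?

P(A ∩ B) = 8/80 = 1/10
P(B) = 28/80 = 7/20
P(A|B) = P(A ∩ B) / P(B) = (1/10) / (7/20) = 2/7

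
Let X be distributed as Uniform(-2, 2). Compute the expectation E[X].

For X ~ Uniform(-2, 2), the expected value is:
E[X] = 0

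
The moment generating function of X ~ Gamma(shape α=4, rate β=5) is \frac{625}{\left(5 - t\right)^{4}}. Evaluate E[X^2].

To find E[X^2], compute M^(2)(0):
M^(1)(t) = \frac{2500}{\left(5 - t\right)^{5}}
M^(2)(t) = \frac{12500}{\left(5 - t\right)^{6}}
M^(2)(0) = \frac{4}{5}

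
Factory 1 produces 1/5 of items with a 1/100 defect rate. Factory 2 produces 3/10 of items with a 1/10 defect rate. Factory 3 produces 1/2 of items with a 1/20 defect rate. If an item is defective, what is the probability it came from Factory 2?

Using Bayes' theorem:
P(F1) = 1/5, P(D|F1) = 1/100
P(F2) = 3/10, P(D|F2) = 1/10
P(F3) = 1/2, P(D|F3) = 1/20
P(D) = P(D|F1)P(F1) + P(D|F2)P(F2) + P(D|F3)P(F3)
     = \frac{57}{1000}
P(F2|D) = P(D|F2)P(F2) / P(D)
= \frac{10}{19}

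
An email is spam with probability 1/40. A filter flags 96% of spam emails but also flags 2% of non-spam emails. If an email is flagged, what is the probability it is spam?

Let D = the rare event, + = positive/flagged.
P(D) = 1/40
P(+|D) = 96/100 = 24/25
P(+|D') = 2/100 = 1/50
P(+) = P(+|D)P(D) + P(+|D')P(D')
     = \frac{24}{25} × \frac{1}{40} + \frac{1}{50} × \frac{39}{40}
     = \frac{87}{2000}
P(D|+) = P(+|D)P(D)/P(+) = \frac{16}{29}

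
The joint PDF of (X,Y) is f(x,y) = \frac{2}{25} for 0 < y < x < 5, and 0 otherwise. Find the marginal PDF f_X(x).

f_X(x) = ∫_0^x \frac{2}{25} dy = \frac{2 x}{25}
for 0 < x < 5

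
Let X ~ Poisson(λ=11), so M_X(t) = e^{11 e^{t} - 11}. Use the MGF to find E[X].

To find E[X], compute M^(1)(0):
M^(1)(t) = 11 e^{t} e^{11 e^{t} - 11}
M^(1)(0) = 11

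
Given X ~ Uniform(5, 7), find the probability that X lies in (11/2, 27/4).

P(11/2 < X < 27/4) = ∫_{11/2}^{27/4} f(x) dx
where f(x) = \frac{1}{2}
= \frac{5}{8}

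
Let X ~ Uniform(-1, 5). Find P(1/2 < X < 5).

P(1/2 < X < 5) = ∫_{1/2}^{5} f(x) dx
where f(x) = \frac{1}{6}
= \frac{3}{4}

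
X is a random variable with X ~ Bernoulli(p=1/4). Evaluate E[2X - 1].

For X ~ Bernoulli(p=1/4):
E[X] = \frac{1}{4}
E[2X - 1] = 2 × E[X] - 1 = - \frac{1}{2}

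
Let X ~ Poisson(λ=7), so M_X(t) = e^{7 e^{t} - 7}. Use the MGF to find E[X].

To find E[X], compute M^(1)(0):
M^(1)(t) = 7 e^{t} e^{7 e^{t} - 7}
M^(1)(0) = 7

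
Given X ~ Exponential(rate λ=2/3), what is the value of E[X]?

For X ~ Exponential(rate λ=2/3), the expected value is:
E[X] = \frac{3}{2}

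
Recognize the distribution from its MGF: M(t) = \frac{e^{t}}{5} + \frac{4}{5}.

The MGF M(t) = \frac{e^{t}}{5} + \frac{4}{5} is the standard form for the Bernoulli distribution.
Comparing with the known MGF formula identifies: Bernoulli(p=1/5)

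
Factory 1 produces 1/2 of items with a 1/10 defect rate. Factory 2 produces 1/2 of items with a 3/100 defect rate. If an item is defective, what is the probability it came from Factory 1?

Using Bayes' theorem:
P(F1) = 1/2, P(D|F1) = 1/10
P(F2) = 1/2, P(D|F2) = 3/100
P(D) = P(D|F1)P(F1) + P(D|F2)P(F2)
     = \frac{13}{200}
P(F1|D) = P(D|F1)P(F1) / P(D)
= \frac{10}{13}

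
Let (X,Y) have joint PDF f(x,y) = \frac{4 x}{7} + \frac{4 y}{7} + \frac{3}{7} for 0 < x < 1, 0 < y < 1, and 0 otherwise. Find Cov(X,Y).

E[XY] = ∫∫ xy × f(x,y) dx dy = \frac{25}{84}
E[X] = \frac{23}{42}
E[Y] = \frac{23}{42}
Cov(X,Y) = E[XY] - E[X]E[Y] = - \frac{1}{441}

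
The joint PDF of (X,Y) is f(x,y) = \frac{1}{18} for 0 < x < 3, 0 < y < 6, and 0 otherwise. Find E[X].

f_X(x) = ∫_0^6 \frac{1}{18} dy = \frac{1}{3}
E[X] = ∫_0^3 x × (\frac{1}{3}) dx = \frac{3}{2}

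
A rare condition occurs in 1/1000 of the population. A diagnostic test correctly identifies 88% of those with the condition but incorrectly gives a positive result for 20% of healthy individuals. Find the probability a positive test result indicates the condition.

Let D = the rare event, + = positive/flagged.
P(D) = 1/1000
P(+|D) = 88/100 = 22/25
P(+|D') = 20/100 = 1/5
P(+) = P(+|D)P(D) + P(+|D')P(D')
     = \frac{22}{25} × \frac{1}{1000} + \frac{1}{5} × \frac{999}{1000}
     = \frac{5017}{25000}
P(D|+) = P(+|D)P(D)/P(+) = \frac{22}{5017}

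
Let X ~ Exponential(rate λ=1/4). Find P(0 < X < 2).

P(0 < X < 2) = ∫_{0}^{2} f(x) dx
where f(x) = \frac{e^{- \frac{x}{4}}}{4}
= 1 - e^{- \frac{1}{2}}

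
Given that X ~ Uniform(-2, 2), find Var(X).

For X ~ Uniform(-2, 2):
Var(X) = \frac{4}{3}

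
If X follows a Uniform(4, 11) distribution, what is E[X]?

For X ~ Uniform(4, 11), the expected value is:
E[X] = \frac{15}{2}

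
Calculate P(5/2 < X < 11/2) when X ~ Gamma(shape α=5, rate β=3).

P(5/2 < X < 11/2) = ∫_{5/2}^{11/2} f(x) dx
where f(x) = \frac{81 x^{4} e^{- 3 x}}{8}
= \frac{-510803 + 30563 e^{9}}{128 e^{\frac{33}{2}}}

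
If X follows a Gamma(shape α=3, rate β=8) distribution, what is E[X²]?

Using the identity E[X²] = Var(X) + (E[X])²:
E[X] = \frac{3}{8}
Var(X) = \frac{3}{64}
E[X²] = \frac{3}{64} + (\frac{3}{8})²
= \frac{3}{16}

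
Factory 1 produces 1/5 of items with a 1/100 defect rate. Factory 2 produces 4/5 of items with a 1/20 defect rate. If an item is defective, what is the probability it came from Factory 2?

Using Bayes' theorem:
P(F1) = 1/5, P(D|F1) = 1/100
P(F2) = 4/5, P(D|F2) = 1/20
P(D) = P(D|F1)P(F1) + P(D|F2)P(F2)
     = \frac{21}{500}
P(F2|D) = P(D|F2)P(F2) / P(D)
= \frac{20}{21}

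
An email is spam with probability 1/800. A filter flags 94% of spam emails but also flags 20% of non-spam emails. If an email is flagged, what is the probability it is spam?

Let D = the rare event, + = positive/flagged.
P(D) = 1/800
P(+|D) = 94/100 = 47/50
P(+|D') = 20/100 = 1/5
P(+) = P(+|D)P(D) + P(+|D')P(D')
     = \frac{47}{50} × \frac{1}{800} + \frac{1}{5} × \frac{799}{800}
     = \frac{8037}{40000}
P(D|+) = P(+|D)P(D)/P(+) = \frac{1}{171}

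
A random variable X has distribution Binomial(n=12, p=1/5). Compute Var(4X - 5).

For X ~ Binomial(n=12, p=1/5):
Var(X) = \frac{48}{25}
Var(4X - 5) = (4)² × Var(X) = 16 × \frac{48}{25} = \frac{768}{25}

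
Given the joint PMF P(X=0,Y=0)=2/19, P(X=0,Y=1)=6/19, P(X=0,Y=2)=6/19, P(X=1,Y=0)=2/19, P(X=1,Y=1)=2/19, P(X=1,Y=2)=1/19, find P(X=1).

P(X=1) = P(X=1,Y=0) + P(X=1,Y=1) + P(X=1,Y=2)
= 2/19 + 2/19 + 1/19
= 5/19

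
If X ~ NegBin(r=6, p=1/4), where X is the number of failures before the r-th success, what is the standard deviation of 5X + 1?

For X ~ NegBin(r=6, p=1/4), where X is the number of failures before the r-th success:
Var(X) = 72
SD(X) = √(Var(X)) = √(72) = 6 \sqrt{2}
SD(5X + 1) = |5| × SD(X) = 5 × 6 \sqrt{2} = 30 \sqrt{2}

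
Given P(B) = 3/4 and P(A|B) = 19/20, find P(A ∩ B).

By definition, P(A|B) = P(A ∩ B) / P(B)
So P(A ∩ B) = P(A|B) × P(B)
= 19/20 × 3/4
= 57/80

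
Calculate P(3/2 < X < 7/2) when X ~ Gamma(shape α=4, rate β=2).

P(3/2 < X < 7/2) = ∫_{3/2}^{7/2} f(x) dx
where f(x) = \frac{8 x^{3} e^{- 2 x}}{3}
= \frac{-269 + 39 e^{4}}{3 e^{7}}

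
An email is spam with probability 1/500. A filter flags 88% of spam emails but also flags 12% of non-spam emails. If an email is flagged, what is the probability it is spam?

Let D = the rare event, + = positive/flagged.
P(D) = 1/500
P(+|D) = 88/100 = 22/25
P(+|D') = 12/100 = 3/25
P(+) = P(+|D)P(D) + P(+|D')P(D')
     = \frac{22}{25} × \frac{1}{500} + \frac{3}{25} × \frac{499}{500}
     = \frac{1519}{12500}
P(D|+) = P(+|D)P(D)/P(+) = \frac{22}{1519}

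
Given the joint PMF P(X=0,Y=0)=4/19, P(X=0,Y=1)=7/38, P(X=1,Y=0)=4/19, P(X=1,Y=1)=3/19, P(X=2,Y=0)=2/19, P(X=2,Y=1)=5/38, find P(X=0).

P(X=0) = P(X=0,Y=0) + P(X=0,Y=1)
= 4/19 + 7/38
= 15/38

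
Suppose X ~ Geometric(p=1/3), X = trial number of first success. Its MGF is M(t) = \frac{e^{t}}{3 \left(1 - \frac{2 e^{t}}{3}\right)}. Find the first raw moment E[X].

To find E[X], compute M^(1)(0):
M^(1)(t) = \frac{e^{t}}{3 \left(1 - \frac{2 e^{t}}{3}\right)} + \frac{2 e^{2 t}}{9 \left(1 - \frac{2 e^{t}}{3}\right)^{2}}
M^(1)(0) = 3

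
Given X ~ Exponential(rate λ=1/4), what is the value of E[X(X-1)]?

E[X(X-1)] = E[X² - X] = E[X²] - E[X]
E[X] = 4
E[X²] = Var(X) + (E[X])² = 16 + (4)² = 32
E[X(X-1)] = 32 - 4 = 28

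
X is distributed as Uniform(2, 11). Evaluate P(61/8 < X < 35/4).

P(61/8 < X < 35/4) = ∫_{61/8}^{35/4} f(x) dx
where f(x) = \frac{1}{9}
= \frac{1}{8}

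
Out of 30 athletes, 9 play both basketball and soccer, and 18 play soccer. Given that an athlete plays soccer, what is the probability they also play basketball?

P(A ∩ B) = 9/30 = 3/10
P(B) = 18/30 = 3/5
P(A|B) = P(A ∩ B) / P(B) = (3/10) / (3/5) = 1/2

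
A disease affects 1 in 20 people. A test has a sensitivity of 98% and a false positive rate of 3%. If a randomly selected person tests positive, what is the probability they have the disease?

Let D = the rare event, + = positive/flagged.
P(D) = 1/20
P(+|D) = 98/100 = 49/50
P(+|D') = 3/100
P(+) = P(+|D)P(D) + P(+|D')P(D')
     = \frac{49}{50} × \frac{1}{20} + \frac{3}{100} × \frac{19}{20}
     = \frac{31}{400}
P(D|+) = P(+|D)P(D)/P(+) = \frac{98}{155}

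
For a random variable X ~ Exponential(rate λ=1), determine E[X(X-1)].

E[X(X-1)] = E[X² - X] = E[X²] - E[X]
E[X] = 1
E[X²] = Var(X) + (E[X])² = 1 + (1)² = 2
E[X(X-1)] = 2 - 1 = 1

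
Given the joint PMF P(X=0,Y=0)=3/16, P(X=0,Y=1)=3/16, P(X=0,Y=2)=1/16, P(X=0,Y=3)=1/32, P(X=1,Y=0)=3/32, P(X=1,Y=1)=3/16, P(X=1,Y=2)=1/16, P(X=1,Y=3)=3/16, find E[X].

First find marginal of X:
P(X=0) = 15/32
P(X=1) = 17/32
E[X] = 0 × 15/32 + 1 × 17/32 = 17/32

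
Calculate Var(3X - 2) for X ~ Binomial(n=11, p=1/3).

For X ~ Binomial(n=11, p=1/3):
Var(X) = \frac{22}{9}
Var(3X - 2) = (3)² × Var(X) = 9 × \frac{22}{9} = 22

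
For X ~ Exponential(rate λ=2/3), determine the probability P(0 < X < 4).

P(0 < X < 4) = ∫_{0}^{4} f(x) dx
where f(x) = \frac{2 e^{- \frac{2 x}{3}}}{3}
= 1 - e^{- \frac{8}{3}}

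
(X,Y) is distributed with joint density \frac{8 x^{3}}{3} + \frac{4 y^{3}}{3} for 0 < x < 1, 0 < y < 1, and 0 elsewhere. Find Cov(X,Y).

E[XY] = ∫∫ xy × f(x,y) dx dy = \frac{2}{5}
E[X] = \frac{7}{10}
E[Y] = \frac{3}{5}
Cov(X,Y) = E[XY] - E[X]E[Y] = - \frac{1}{50}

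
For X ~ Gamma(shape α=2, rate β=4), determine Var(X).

For X ~ Gamma(shape α=2, rate β=4):
Var(X) = \frac{1}{8}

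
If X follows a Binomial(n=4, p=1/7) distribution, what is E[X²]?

Using the identity E[X²] = Var(X) + (E[X])²:
E[X] = \frac{4}{7}
Var(X) = \frac{24}{49}
E[X²] = \frac{24}{49} + (\frac{4}{7})²
= \frac{40}{49}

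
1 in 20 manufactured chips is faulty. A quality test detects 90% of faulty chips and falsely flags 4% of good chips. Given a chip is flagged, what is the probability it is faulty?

Let D = the rare event, + = positive/flagged.
P(D) = 1/20
P(+|D) = 90/100 = 9/10
P(+|D') = 4/100 = 1/25
P(+) = P(+|D)P(D) + P(+|D')P(D')
     = \frac{9}{10} × \frac{1}{20} + \frac{1}{25} × \frac{19}{20}
     = \frac{83}{1000}
P(D|+) = P(+|D)P(D)/P(+) = \frac{45}{83}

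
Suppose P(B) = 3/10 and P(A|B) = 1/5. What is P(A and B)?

By definition, P(A|B) = P(A ∩ B) / P(B)
So P(A ∩ B) = P(A|B) × P(B)
= 1/5 × 3/10
= 3/50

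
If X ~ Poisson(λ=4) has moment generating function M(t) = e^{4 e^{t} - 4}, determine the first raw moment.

To find E[X], compute M^(1)(0):
M^(1)(t) = 4 e^{t} e^{4 e^{t} - 4}
M^(1)(0) = 4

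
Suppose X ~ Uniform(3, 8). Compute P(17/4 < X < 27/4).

P(17/4 < X < 27/4) = ∫_{17/4}^{27/4} f(x) dx
where f(x) = \frac{1}{5}
= \frac{1}{2}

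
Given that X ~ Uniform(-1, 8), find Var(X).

For X ~ Uniform(-1, 8):
Var(X) = \frac{27}{4}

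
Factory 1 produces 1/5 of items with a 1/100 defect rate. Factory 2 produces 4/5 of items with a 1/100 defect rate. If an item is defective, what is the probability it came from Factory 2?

Using Bayes' theorem:
P(F1) = 1/5, P(D|F1) = 1/100
P(F2) = 4/5, P(D|F2) = 1/100
P(D) = P(D|F1)P(F1) + P(D|F2)P(F2)
     = \frac{1}{100}
P(F2|D) = P(D|F2)P(F2) / P(D)
= \frac{4}{5}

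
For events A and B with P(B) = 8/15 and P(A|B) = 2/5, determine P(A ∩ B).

By definition, P(A|B) = P(A ∩ B) / P(B)
So P(A ∩ B) = P(A|B) × P(B)
= 2/5 × 8/15
= 16/75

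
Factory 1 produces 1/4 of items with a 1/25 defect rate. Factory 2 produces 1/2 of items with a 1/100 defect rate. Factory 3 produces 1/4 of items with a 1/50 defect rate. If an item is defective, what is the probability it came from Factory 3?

Using Bayes' theorem:
P(F1) = 1/4, P(D|F1) = 1/25
P(F2) = 1/2, P(D|F2) = 1/100
P(F3) = 1/4, P(D|F3) = 1/50
P(D) = P(D|F1)P(F1) + P(D|F2)P(F2) + P(D|F3)P(F3)
     = \frac{1}{50}
P(F3|D) = P(D|F3)P(F3) / P(D)
= \frac{1}{4}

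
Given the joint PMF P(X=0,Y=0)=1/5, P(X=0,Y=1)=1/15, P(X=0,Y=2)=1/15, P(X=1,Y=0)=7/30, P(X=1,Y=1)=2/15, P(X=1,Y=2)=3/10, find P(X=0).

P(X=0) = P(X=0,Y=0) + P(X=0,Y=1) + P(X=0,Y=2)
= 1/5 + 1/15 + 1/15
= 1/3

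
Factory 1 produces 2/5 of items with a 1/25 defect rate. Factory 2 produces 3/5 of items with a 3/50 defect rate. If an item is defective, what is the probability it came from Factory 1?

Using Bayes' theorem:
P(F1) = 2/5, P(D|F1) = 1/25
P(F2) = 3/5, P(D|F2) = 3/50
P(D) = P(D|F1)P(F1) + P(D|F2)P(F2)
     = \frac{13}{250}
P(F1|D) = P(D|F1)P(F1) / P(D)
= \frac{4}{13}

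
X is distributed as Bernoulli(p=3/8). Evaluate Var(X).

For X ~ Bernoulli(p=3/8):
Var(X) = \frac{15}{64}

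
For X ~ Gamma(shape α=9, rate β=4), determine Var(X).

For X ~ Gamma(shape α=9, rate β=4):
Var(X) = \frac{9}{16}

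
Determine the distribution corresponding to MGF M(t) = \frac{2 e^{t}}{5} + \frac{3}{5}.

The MGF M(t) = \frac{2 e^{t}}{5} + \frac{3}{5} is the standard form for the Bernoulli distribution.
Comparing with the known MGF formula identifies: Bernoulli(p=2/5)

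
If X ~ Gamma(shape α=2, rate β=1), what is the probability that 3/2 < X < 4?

P(3/2 < X < 4) = ∫_{3/2}^{4} f(x) dx
where f(x) = x e^{- x}
= - \frac{5}{e^{4}} + \frac{5}{2 e^{\frac{3}{2}}}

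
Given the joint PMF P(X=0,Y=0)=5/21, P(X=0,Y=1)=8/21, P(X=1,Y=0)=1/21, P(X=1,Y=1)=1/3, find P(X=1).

P(X=1) = P(X=1,Y=0) + P(X=1,Y=1)
= 1/21 + 1/3
= 8/21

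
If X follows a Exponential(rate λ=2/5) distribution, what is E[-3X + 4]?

For X ~ Exponential(rate λ=2/5):
E[X] = \frac{5}{2}
E[-3X + 4] = -3 × E[X] + 4 = - \frac{7}{2}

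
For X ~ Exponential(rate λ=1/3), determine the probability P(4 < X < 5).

P(4 < X < 5) = ∫_{4}^{5} f(x) dx
where f(x) = \frac{e^{- \frac{x}{3}}}{3}
= - \frac{1 - e^{\frac{1}{3}}}{e^{\frac{5}{3}}}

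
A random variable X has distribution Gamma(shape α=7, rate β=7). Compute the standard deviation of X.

For X ~ Gamma(shape α=7, rate β=7):
Var(X) = \frac{1}{7}
SD(X) = √(Var(X)) = √(\frac{1}{7}) = \frac{\sqrt{7}}{7}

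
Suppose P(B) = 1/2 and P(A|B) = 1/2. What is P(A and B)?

By definition, P(A|B) = P(A ∩ B) / P(B)
So P(A ∩ B) = P(A|B) × P(B)
= 1/2 × 1/2
= 1/4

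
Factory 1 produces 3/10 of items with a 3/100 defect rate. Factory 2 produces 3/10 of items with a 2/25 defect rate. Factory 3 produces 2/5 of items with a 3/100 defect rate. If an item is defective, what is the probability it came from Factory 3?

Using Bayes' theorem:
P(F1) = 3/10, P(D|F1) = 3/100
P(F2) = 3/10, P(D|F2) = 2/25
P(F3) = 2/5, P(D|F3) = 3/100
P(D) = P(D|F1)P(F1) + P(D|F2)P(F2) + P(D|F3)P(F3)
     = \frac{9}{200}
P(F3|D) = P(D|F3)P(F3) / P(D)
= \frac{4}{15}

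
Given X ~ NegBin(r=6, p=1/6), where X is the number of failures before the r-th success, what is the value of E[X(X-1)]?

E[X(X-1)] = E[X² - X] = E[X²] - E[X]
E[X] = 30
E[X²] = Var(X) + (E[X])² = 180 + (30)² = 1080
E[X(X-1)] = 1080 - 30 = 1050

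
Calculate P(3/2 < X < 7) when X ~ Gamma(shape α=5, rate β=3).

P(3/2 < X < 7) = ∫_{3/2}^{7} f(x) dx
where f(x) = \frac{81 x^{4} e^{- 3 x}}{8}
= - \frac{79115}{8 e^{21}} + \frac{6131}{128 e^{\frac{9}{2}}}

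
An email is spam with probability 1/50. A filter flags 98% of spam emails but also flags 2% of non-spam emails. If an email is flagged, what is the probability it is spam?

Let D = the rare event, + = positive/flagged.
P(D) = 1/50
P(+|D) = 98/100 = 49/50
P(+|D') = 2/100 = 1/50
P(+) = P(+|D)P(D) + P(+|D')P(D')
     = \frac{49}{50} × \frac{1}{50} + \frac{1}{50} × \frac{49}{50}
     = \frac{49}{1250}
P(D|+) = P(+|D)P(D)/P(+) = \frac{1}{2}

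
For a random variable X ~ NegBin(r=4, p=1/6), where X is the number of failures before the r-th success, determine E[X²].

Using the identity E[X²] = Var(X) + (E[X])²:
E[X] = 20
Var(X) = 120
E[X²] = 120 + (20)²
= 520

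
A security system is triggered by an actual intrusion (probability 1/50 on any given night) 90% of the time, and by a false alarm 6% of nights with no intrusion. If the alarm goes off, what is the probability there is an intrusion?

Let D = the rare event, + = positive/flagged.
P(D) = 1/50
P(+|D) = 90/100 = 9/10
P(+|D') = 6/100 = 3/50
P(+) = P(+|D)P(D) + P(+|D')P(D')
     = \frac{9}{10} × \frac{1}{50} + \frac{3}{50} × \frac{49}{50}
     = \frac{48}{625}
P(D|+) = P(+|D)P(D)/P(+) = \frac{15}{64}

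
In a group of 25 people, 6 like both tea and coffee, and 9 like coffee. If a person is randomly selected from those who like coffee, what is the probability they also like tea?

P(A ∩ B) = 6/25
P(B) = 9/25
P(A|B) = P(A ∩ B) / P(B) = (6/25) / (9/25) = 2/3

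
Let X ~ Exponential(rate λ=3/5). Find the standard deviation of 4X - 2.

For X ~ Exponential(rate λ=3/5):
Var(X) = \frac{25}{9}
SD(X) = √(Var(X)) = √(\frac{25}{9}) = \frac{5}{3}
SD(4X - 2) = |4| × SD(X) = 4 × \frac{5}{3} = \frac{20}{3}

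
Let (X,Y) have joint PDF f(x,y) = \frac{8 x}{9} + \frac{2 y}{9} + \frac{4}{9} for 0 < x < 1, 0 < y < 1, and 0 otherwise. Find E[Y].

E[Y] = ∫_0^1 ∫_0^1 y × f(x,y) dx dy
= \frac{14}{27}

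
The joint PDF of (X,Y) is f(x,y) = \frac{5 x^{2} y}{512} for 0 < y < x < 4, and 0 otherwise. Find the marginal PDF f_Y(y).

f_Y(y) = ∫_y^4 \frac{5 x^{2} y}{512} dx = \frac{5 y \left(64 - y^{3}\right)}{1536}
for 0 < y < 4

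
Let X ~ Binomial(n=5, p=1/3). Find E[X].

For X ~ Binomial(n=5, p=1/3), the expected value is:
E[X] = \frac{5}{3}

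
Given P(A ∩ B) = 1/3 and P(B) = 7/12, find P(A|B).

P(A|B) = P(A ∩ B) / P(B)
= (1/3) / (7/12)
= 4/7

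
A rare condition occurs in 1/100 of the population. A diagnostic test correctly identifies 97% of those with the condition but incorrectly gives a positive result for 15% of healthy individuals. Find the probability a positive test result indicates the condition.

Let D = the rare event, + = positive/flagged.
P(D) = 1/100
P(+|D) = 97/100
P(+|D') = 15/100 = 3/20
P(+) = P(+|D)P(D) + P(+|D')P(D')
     = \frac{97}{100} × \frac{1}{100} + \frac{3}{20} × \frac{99}{100}
     = \frac{791}{5000}
P(D|+) = P(+|D)P(D)/P(+) = \frac{97}{1582}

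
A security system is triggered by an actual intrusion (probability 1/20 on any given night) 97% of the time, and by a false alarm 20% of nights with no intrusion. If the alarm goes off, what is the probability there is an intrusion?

Let D = the rare event, + = positive/flagged.
P(D) = 1/20
P(+|D) = 97/100
P(+|D') = 20/100 = 1/5
P(+) = P(+|D)P(D) + P(+|D')P(D')
     = \frac{97}{100} × \frac{1}{20} + \frac{1}{5} × \frac{19}{20}
     = \frac{477}{2000}
P(D|+) = P(+|D)P(D)/P(+) = \frac{97}{477}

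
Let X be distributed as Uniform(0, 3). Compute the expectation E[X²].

Using the identity E[X²] = Var(X) + (E[X])²:
E[X] = \frac{3}{2}
Var(X) = \frac{3}{4}
E[X²] = \frac{3}{4} + (\frac{3}{2})²
= 3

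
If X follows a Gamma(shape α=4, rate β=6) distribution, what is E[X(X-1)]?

E[X(X-1)] = E[X² - X] = E[X²] - E[X]
E[X] = \frac{2}{3}
E[X²] = Var(X) + (E[X])² = \frac{1}{9} + (\frac{2}{3})² = \frac{5}{9}
E[X(X-1)] = \frac{5}{9} - \frac{2}{3} = - \frac{1}{9}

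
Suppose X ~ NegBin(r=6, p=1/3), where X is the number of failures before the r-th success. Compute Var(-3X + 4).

For X ~ NegBin(r=6, p=1/3), where X is the number of failures before the r-th success:
Var(X) = 36
Var(-3X + 4) = (-3)² × Var(X) = 9 × 36 = 324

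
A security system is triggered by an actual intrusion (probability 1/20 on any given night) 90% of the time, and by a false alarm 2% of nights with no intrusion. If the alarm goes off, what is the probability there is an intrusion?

Let D = the rare event, + = positive/flagged.
P(D) = 1/20
P(+|D) = 90/100 = 9/10
P(+|D') = 2/100 = 1/50
P(+) = P(+|D)P(D) + P(+|D')P(D')
     = \frac{9}{10} × \frac{1}{20} + \frac{1}{50} × \frac{19}{20}
     = \frac{8}{125}
P(D|+) = P(+|D)P(D)/P(+) = \frac{45}{64}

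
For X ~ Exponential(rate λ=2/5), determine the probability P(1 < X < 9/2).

P(1 < X < 9/2) = ∫_{1}^{9/2} f(x) dx
where f(x) = \frac{2 e^{- \frac{2 x}{5}}}{5}
= - \frac{1 - e^{\frac{7}{5}}}{e^{\frac{9}{5}}}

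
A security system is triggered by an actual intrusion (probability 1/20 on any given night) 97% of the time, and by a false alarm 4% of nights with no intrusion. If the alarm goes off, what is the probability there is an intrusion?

Let D = the rare event, + = positive/flagged.
P(D) = 1/20
P(+|D) = 97/100
P(+|D') = 4/100 = 1/25
P(+) = P(+|D)P(D) + P(+|D')P(D')
     = \frac{97}{100} × \frac{1}{20} + \frac{1}{25} × \frac{19}{20}
     = \frac{173}{2000}
P(D|+) = P(+|D)P(D)/P(+) = \frac{97}{173}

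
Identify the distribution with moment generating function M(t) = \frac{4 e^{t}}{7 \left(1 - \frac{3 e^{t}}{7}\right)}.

The MGF M(t) = \frac{4 e^{t}}{7 \left(1 - \frac{3 e^{t}}{7}\right)} is the standard form for the Geometric distribution.
Comparing with the known MGF formula identifies: Geometric(p=4/7), X = trial number of first success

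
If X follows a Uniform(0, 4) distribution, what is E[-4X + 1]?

For X ~ Uniform(0, 4):
E[X] = 2
E[-4X + 1] = -4 × E[X] + 1 = -7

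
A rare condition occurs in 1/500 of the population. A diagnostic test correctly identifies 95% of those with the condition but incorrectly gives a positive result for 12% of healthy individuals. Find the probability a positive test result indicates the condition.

Let D = the rare event, + = positive/flagged.
P(D) = 1/500
P(+|D) = 95/100 = 19/20
P(+|D') = 12/100 = 3/25
P(+) = P(+|D)P(D) + P(+|D')P(D')
     = \frac{19}{20} × \frac{1}{500} + \frac{3}{25} × \frac{499}{500}
     = \frac{6083}{50000}
P(D|+) = P(+|D)P(D)/P(+) = \frac{95}{6083}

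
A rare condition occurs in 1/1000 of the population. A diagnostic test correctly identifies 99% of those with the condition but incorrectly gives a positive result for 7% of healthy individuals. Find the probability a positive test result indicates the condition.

Let D = the rare event, + = positive/flagged.
P(D) = 1/1000
P(+|D) = 99/100
P(+|D') = 7/100
P(+) = P(+|D)P(D) + P(+|D')P(D')
     = \frac{99}{100} × \frac{1}{1000} + \frac{7}{100} × \frac{999}{1000}
     = \frac{1773}{25000}
P(D|+) = P(+|D)P(D)/P(+) = \frac{11}{788}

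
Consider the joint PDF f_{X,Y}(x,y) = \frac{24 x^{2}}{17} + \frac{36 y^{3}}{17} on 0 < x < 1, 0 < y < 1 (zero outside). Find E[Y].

E[Y] = ∫_0^1 ∫_0^1 y × f(x,y) dx dy
= \frac{56}{85}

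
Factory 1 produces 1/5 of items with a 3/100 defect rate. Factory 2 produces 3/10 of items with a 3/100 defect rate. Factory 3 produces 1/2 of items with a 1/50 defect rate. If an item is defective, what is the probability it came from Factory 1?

Using Bayes' theorem:
P(F1) = 1/5, P(D|F1) = 3/100
P(F2) = 3/10, P(D|F2) = 3/100
P(F3) = 1/2, P(D|F3) = 1/50
P(D) = P(D|F1)P(F1) + P(D|F2)P(F2) + P(D|F3)P(F3)
     = \frac{1}{40}
P(F1|D) = P(D|F1)P(F1) / P(D)
= \frac{6}{25}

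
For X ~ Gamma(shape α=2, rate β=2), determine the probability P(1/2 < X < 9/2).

P(1/2 < X < 9/2) = ∫_{1/2}^{9/2} f(x) dx
where f(x) = 4 x e^{- 2 x}
= \frac{2 \left(-5 + e^{8}\right)}{e^{9}}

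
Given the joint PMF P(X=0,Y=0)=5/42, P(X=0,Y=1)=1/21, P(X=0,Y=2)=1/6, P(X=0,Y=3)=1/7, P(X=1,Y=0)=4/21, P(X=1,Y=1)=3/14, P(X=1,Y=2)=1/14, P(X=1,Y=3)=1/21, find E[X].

First find marginal of X:
P(X=0) = 10/21
P(X=1) = 11/21
E[X] = 0 × 10/21 + 1 × 11/21 = 11/21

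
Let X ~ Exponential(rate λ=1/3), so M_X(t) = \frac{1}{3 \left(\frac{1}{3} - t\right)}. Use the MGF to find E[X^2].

To find E[X^2], compute M^(2)(0):
M^(1)(t) = \frac{1}{3 \left(\frac{1}{3} - t\right)^{2}}
M^(2)(t) = \frac{2}{3 \left(\frac{1}{3} - t\right)^{3}}
M^(2)(0) = 18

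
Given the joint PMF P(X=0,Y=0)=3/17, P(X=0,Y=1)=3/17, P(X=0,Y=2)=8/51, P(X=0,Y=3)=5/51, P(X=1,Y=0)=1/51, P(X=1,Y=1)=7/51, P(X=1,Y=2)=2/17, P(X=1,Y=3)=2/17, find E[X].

First find marginal of X:
P(X=0) = 31/51
P(X=1) = 20/51
E[X] = 0 × 31/51 + 1 × 20/51 = 20/51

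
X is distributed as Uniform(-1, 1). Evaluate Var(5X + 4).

For X ~ Uniform(-1, 1):
Var(X) = \frac{1}{3}
Var(5X + 4) = (5)² × Var(X) = 25 × \frac{1}{3} = \frac{25}{3}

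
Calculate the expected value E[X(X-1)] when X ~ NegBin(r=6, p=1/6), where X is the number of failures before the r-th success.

E[X(X-1)] = E[X² - X] = E[X²] - E[X]
E[X] = 30
E[X²] = Var(X) + (E[X])² = 180 + (30)² = 1080
E[X(X-1)] = 1080 - 30 = 1050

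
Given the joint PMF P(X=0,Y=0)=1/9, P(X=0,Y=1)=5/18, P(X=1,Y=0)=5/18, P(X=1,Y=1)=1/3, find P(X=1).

P(X=1) = P(X=1,Y=0) + P(X=1,Y=1)
= 5/18 + 1/3
= 11/18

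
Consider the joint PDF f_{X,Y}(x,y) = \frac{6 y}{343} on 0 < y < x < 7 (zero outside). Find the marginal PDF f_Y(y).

f_Y(y) = ∫_y^7 \frac{6 y}{343} dx = \frac{6 y \left(7 - y\right)}{343}
for 0 < y < 7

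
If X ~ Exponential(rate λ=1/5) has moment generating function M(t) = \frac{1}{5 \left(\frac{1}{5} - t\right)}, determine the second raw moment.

To find E[X^2], compute M^(2)(0):
M^(1)(t) = \frac{1}{5 \left(\frac{1}{5} - t\right)^{2}}
M^(2)(t) = \frac{2}{5 \left(\frac{1}{5} - t\right)^{3}}
M^(2)(0) = 50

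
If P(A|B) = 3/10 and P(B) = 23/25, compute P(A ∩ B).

By definition, P(A|B) = P(A ∩ B) / P(B)
So P(A ∩ B) = P(A|B) × P(B)
= 3/10 × 23/25
= 69/250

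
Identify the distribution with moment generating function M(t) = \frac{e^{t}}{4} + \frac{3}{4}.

The MGF M(t) = \frac{e^{t}}{4} + \frac{3}{4} is the standard form for the Bernoulli distribution.
Comparing with the known MGF formula identifies: Bernoulli(p=1/4)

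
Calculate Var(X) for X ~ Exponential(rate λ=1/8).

For X ~ Exponential(rate λ=1/8):
Var(X) = 64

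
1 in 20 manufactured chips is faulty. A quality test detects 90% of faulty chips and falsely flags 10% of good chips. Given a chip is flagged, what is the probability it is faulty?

Let D = the rare event, + = positive/flagged.
P(D) = 1/20
P(+|D) = 90/100 = 9/10
P(+|D') = 10/100 = 1/10
P(+) = P(+|D)P(D) + P(+|D')P(D')
     = \frac{9}{10} × \frac{1}{20} + \frac{1}{10} × \frac{19}{20}
     = \frac{7}{50}
P(D|+) = P(+|D)P(D)/P(+) = \frac{9}{28}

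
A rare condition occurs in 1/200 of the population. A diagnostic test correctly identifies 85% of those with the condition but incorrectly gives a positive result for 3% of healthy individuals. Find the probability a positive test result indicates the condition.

Let D = the rare event, + = positive/flagged.
P(D) = 1/200
P(+|D) = 85/100 = 17/20
P(+|D') = 3/100
P(+) = P(+|D)P(D) + P(+|D')P(D')
     = \frac{17}{20} × \frac{1}{200} + \frac{3}{100} × \frac{199}{200}
     = \frac{341}{10000}
P(D|+) = P(+|D)P(D)/P(+) = \frac{85}{682}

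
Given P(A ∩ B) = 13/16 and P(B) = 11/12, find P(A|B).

P(A|B) = P(A ∩ B) / P(B)
= (13/16) / (11/12)
= 39/44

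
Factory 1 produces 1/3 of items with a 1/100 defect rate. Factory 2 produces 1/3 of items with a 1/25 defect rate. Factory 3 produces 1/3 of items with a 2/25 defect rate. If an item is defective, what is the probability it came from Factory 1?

Using Bayes' theorem:
P(F1) = 1/3, P(D|F1) = 1/100
P(F2) = 1/3, P(D|F2) = 1/25
P(F3) = 1/3, P(D|F3) = 2/25
P(D) = P(D|F1)P(F1) + P(D|F2)P(F2) + P(D|F3)P(F3)
     = \frac{13}{300}
P(F1|D) = P(D|F1)P(F1) / P(D)
= \frac{1}{13}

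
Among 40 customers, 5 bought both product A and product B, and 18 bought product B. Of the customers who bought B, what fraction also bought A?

P(A ∩ B) = 5/40 = 1/8
P(B) = 18/40 = 9/20
P(A|B) = P(A ∩ B) / P(B) = (1/8) / (9/20) = 5/18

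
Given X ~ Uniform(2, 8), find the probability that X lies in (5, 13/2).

P(5 < X < 13/2) = ∫_{5}^{13/2} f(x) dx
where f(x) = \frac{1}{6}
= \frac{1}{4}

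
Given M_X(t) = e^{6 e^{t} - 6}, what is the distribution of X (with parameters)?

The MGF M(t) = e^{6 e^{t} - 6} is the standard form for the Poisson distribution.
Comparing with the known MGF formula identifies: Poisson(λ=6)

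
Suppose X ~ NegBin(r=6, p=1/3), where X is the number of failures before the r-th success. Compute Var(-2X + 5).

For X ~ NegBin(r=6, p=1/3), where X is the number of failures before the r-th success:
Var(X) = 36
Var(-2X + 5) = (-2)² × Var(X) = 4 × 36 = 144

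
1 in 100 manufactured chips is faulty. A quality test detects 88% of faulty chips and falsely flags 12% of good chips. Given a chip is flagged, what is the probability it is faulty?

Let D = the rare event, + = positive/flagged.
P(D) = 1/100
P(+|D) = 88/100 = 22/25
P(+|D') = 12/100 = 3/25
P(+) = P(+|D)P(D) + P(+|D')P(D')
     = \frac{22}{25} × \frac{1}{100} + \frac{3}{25} × \frac{99}{100}
     = \frac{319}{2500}
P(D|+) = P(+|D)P(D)/P(+) = \frac{2}{29}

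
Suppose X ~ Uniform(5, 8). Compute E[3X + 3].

For X ~ Uniform(5, 8):
E[X] = \frac{13}{2}
E[3X + 3] = 3 × E[X] + 3 = \frac{45}{2}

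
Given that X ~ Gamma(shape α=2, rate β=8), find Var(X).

For X ~ Gamma(shape α=2, rate β=8):
Var(X) = \frac{1}{32}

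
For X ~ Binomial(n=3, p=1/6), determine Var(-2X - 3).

For X ~ Binomial(n=3, p=1/6):
Var(X) = \frac{5}{12}
Var(-2X - 3) = (-2)² × Var(X) = 4 × \frac{5}{12} = \frac{5}{3}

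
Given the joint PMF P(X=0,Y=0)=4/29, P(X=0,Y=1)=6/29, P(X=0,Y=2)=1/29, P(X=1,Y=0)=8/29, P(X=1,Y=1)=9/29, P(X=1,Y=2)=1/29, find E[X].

First find marginal of X:
P(X=0) = 11/29
P(X=1) = 18/29
E[X] = 0 × 11/29 + 1 × 18/29 = 18/29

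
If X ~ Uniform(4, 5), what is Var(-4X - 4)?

For X ~ Uniform(4, 5):
Var(X) = \frac{1}{12}
Var(-4X - 4) = (-4)² × Var(X) = 16 × \frac{1}{12} = \frac{4}{3}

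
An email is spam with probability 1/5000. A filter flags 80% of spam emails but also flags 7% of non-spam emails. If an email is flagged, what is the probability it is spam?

Let D = the rare event, + = positive/flagged.
P(D) = 1/5000
P(+|D) = 80/100 = 4/5
P(+|D') = 7/100
P(+) = P(+|D)P(D) + P(+|D')P(D')
     = \frac{4}{5} × \frac{1}{5000} + \frac{7}{100} × \frac{4999}{5000}
     = \frac{35073}{500000}
P(D|+) = P(+|D)P(D)/P(+) = \frac{80}{35073}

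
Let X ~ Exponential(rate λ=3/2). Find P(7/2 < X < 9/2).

P(7/2 < X < 9/2) = ∫_{7/2}^{9/2} f(x) dx
where f(x) = \frac{3 e^{- \frac{3 x}{2}}}{2}
= - \frac{1 - e^{\frac{3}{2}}}{e^{\frac{27}{4}}}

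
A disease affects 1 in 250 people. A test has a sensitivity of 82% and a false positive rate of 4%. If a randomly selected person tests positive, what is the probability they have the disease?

Let D = the rare event, + = positive/flagged.
P(D) = 1/250
P(+|D) = 82/100 = 41/50
P(+|D') = 4/100 = 1/25
P(+) = P(+|D)P(D) + P(+|D')P(D')
     = \frac{41}{50} × \frac{1}{250} + \frac{1}{25} × \frac{249}{250}
     = \frac{539}{12500}
P(D|+) = P(+|D)P(D)/P(+) = \frac{41}{539}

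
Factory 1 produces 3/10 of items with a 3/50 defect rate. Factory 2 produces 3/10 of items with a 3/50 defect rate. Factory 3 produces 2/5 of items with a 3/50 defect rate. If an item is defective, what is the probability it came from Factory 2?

Using Bayes' theorem:
P(F1) = 3/10, P(D|F1) = 3/50
P(F2) = 3/10, P(D|F2) = 3/50
P(F3) = 2/5, P(D|F3) = 3/50
P(D) = P(D|F1)P(F1) + P(D|F2)P(F2) + P(D|F3)P(F3)
     = \frac{3}{50}
P(F2|D) = P(D|F2)P(F2) / P(D)
= \frac{3}{10}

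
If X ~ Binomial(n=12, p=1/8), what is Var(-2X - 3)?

For X ~ Binomial(n=12, p=1/8):
Var(X) = \frac{21}{16}
Var(-2X - 3) = (-2)² × Var(X) = 4 × \frac{21}{16} = \frac{21}{4}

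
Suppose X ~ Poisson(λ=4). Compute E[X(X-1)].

E[X(X-1)] = E[X² - X] = E[X²] - E[X]
E[X] = 4
E[X²] = Var(X) + (E[X])² = 4 + (4)² = 20
E[X(X-1)] = 20 - 4 = 16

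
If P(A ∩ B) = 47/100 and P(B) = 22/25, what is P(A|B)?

P(A|B) = P(A ∩ B) / P(B)
= (47/100) / (22/25)
= 47/88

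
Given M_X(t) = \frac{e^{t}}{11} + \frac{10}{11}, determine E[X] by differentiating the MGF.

To find E[X], compute M^(1)(0):
M^(1)(t) = \frac{e^{t}}{11}
M^(1)(0) = \frac{1}{11}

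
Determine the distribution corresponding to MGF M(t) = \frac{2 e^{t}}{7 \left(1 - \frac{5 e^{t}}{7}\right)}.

The MGF M(t) = \frac{2 e^{t}}{7 \left(1 - \frac{5 e^{t}}{7}\right)} is the standard form for the Geometric distribution.
Comparing with the known MGF formula identifies: Geometric(p=2/7), X = trial number of first success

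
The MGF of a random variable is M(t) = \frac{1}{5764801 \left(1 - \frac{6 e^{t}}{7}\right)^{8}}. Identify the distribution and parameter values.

The MGF M(t) = \frac{1}{5764801 \left(1 - \frac{6 e^{t}}{7}\right)^{8}} is the standard form for the NegativeBinomial distribution.
Comparing with the known MGF formula identifies: NegBin(r=8, p=1/7), X = failures before r-th success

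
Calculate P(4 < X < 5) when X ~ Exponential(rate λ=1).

P(4 < X < 5) = ∫_{4}^{5} f(x) dx
where f(x) = e^{- x}
= - \frac{1 - e}{e^{5}}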